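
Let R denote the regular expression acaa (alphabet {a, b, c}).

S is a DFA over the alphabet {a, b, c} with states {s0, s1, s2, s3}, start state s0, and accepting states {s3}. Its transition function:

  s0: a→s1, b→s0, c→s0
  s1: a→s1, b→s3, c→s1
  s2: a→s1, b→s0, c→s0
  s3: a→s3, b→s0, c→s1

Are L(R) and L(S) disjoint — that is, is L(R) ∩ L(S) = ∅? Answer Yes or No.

Yes

Converting the expression R to a DFA (subset construction, then merging equivalent states) gives the minimal DFA with states {r0, r1, r2, r3, r4, r5}, start state r0, accepting states {r5} and transitions r0: a→r1, b→r2, c→r2; r1: a→r2, b→r2, c→r3; r2: a→r2, b→r2, c→r2; r3: a→r4, b→r2, c→r2; r4: a→r5, b→r2, c→r2; r5: a→r2, b→r2, c→r2.
Exploring the product automaton R × S from the start pair (r0, s0), following both machines on each input symbol, reaches 8 state pairs: (r0, s0), (r1, s1), (r2, s0), (r2, s1), (r2, s3), (r3, s1), (r4, s1), (r5, s1).
R accepts in {r5} and S accepts in {s3}; no reachable pair has both components accepting, so no string drives both machines to acceptance simultaneously and L(R) ∩ L(S) = ∅.
So no string is accepted by both, and the intersection is empty.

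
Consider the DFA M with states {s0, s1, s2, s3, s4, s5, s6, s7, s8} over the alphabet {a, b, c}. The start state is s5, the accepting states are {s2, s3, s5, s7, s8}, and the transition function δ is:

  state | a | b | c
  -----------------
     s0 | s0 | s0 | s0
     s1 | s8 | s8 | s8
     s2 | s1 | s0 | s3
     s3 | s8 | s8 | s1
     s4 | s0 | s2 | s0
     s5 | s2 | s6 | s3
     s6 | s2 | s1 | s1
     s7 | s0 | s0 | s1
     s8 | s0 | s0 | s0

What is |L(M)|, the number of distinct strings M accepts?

The useful subgraph on states {s1, s2, s3, s5, s6, s8} is acyclic, so L(M) is finite; the longest accepting path visits 6 useful states, giving maximum string length 5.
Counting accepting paths from s5 by length: 1 of length 0, 2 of length 1, 4 of length 2, 15 of length 3, 8 of length 4, 3 of length 5. Total 33.

33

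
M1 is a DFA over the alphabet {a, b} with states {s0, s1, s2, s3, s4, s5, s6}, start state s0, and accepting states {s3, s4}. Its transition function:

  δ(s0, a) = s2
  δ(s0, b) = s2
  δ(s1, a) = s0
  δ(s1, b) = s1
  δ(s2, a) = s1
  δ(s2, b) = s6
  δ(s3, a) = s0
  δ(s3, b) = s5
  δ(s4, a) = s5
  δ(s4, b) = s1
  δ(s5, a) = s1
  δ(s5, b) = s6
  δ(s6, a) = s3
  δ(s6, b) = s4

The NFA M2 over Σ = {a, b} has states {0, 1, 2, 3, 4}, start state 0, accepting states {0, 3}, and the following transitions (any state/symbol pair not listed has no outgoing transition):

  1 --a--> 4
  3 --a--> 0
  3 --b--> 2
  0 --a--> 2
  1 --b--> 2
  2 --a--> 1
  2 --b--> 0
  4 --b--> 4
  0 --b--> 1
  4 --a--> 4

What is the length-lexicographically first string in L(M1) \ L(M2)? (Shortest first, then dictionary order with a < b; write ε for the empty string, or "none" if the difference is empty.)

aba

The string aba is accepted by M1 but not by M2.
No shorter string lies in the difference, and aba is the lexicographically first length-3 string in L(M1) \ L(M2).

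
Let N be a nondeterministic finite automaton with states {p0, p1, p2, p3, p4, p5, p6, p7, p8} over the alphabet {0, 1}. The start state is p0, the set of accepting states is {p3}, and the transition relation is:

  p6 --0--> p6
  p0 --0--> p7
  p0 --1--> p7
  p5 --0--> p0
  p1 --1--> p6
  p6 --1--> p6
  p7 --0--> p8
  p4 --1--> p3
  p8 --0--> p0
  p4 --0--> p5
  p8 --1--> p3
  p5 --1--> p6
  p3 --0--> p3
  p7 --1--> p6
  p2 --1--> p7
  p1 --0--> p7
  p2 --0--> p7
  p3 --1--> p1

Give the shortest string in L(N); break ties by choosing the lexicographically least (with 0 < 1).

001

A breadth-first search from p0 reaches an accepting state first via the path p0 → p7 → p8 → p3 on input 001.
No string of length < 3 is accepted (BFS exhausts all shorter strings without reaching an accepting state), and 001 is the lexicographically least accepting string of length 3.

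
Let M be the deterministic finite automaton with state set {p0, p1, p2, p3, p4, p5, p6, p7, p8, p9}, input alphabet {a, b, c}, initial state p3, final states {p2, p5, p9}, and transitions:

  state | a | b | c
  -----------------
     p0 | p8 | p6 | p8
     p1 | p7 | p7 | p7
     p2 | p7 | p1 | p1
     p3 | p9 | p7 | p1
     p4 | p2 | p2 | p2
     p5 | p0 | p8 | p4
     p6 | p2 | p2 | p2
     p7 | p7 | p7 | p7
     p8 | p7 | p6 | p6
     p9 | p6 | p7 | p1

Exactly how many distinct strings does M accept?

The useful subgraph on states {p2, p3, p6, p9} is acyclic, so L(M) is finite; the longest accepting path visits 4 useful states, giving maximum string length 3.
Counting accepting paths from p3 by length: 1 of length 1, 3 of length 3. Total 4.

4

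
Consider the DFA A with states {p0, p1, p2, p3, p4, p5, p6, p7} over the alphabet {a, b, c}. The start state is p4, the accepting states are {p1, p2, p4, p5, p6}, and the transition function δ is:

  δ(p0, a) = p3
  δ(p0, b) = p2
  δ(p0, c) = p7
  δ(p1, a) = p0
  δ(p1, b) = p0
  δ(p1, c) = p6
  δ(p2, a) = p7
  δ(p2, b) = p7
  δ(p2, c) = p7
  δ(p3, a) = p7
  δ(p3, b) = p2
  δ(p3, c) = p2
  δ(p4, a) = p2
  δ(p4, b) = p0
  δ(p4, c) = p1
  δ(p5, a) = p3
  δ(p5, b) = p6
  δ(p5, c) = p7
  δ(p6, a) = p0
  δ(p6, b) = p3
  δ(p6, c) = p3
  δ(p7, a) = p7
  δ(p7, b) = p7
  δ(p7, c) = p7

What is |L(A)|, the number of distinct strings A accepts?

The useful subgraph on states {p0, p1, p2, p3, p4, p6} is acyclic, so L(A) is finite; the longest accepting path visits 6 useful states, giving maximum string length 5.
Counting accepting paths from p4 by length: 1 of length 0, 2 of length 1, 2 of length 2, 4 of length 3, 9 of length 4, 2 of length 5. Total 20.

20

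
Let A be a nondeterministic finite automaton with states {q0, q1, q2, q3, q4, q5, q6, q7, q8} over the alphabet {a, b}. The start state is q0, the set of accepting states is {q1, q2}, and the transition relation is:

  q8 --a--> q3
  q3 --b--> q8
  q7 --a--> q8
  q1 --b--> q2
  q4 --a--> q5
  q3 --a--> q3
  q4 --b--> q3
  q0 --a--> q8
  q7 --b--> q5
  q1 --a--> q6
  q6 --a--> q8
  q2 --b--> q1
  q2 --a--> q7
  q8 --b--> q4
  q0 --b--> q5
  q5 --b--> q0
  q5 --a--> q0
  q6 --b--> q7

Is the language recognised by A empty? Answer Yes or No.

Yes

The states reachable from the start state are {q0, q3, q4, q5, q8}.
None of the accepting states {q1, q2} is reachable, so no string is accepted and L(A) = ∅.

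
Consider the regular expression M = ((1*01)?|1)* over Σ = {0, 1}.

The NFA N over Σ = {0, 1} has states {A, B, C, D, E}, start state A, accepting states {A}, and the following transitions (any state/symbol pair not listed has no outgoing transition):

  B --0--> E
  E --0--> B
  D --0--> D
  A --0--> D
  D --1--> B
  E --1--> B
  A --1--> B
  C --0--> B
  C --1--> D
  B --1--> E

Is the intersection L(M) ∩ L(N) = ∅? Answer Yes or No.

The empty string ε is accepted by both M and N.
Hence L(M) ∩ L(N) ≠ ∅.

No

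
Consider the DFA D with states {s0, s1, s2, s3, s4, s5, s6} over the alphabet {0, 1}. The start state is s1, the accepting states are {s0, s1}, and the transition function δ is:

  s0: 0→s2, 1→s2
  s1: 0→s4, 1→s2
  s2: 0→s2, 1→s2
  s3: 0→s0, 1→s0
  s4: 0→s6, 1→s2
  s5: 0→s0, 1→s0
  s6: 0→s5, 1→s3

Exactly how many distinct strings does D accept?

The useful subgraph on states {s0, s1, s3, s4, s5, s6} is acyclic, so L(D) is finite; the longest accepting path visits 5 useful states, giving maximum string length 4.
Counting accepting paths from s1 by length: 1 of length 0, 4 of length 4. Total 5.

5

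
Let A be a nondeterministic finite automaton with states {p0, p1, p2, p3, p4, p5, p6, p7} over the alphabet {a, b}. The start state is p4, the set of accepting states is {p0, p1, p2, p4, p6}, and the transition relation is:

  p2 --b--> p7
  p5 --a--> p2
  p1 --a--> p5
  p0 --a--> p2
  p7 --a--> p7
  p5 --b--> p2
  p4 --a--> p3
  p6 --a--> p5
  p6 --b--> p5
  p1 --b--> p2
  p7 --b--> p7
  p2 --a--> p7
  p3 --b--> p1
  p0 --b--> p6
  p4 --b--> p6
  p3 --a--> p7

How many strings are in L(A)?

10

The useful subgraph on states {p1, p2, p3, p4, p5, p6} is acyclic, so L(A) is finite; the longest accepting path visits 5 useful states, giving maximum string length 4.
Counting accepting paths from p4 by length: 1 of length 0, 1 of length 1, 1 of length 2, 5 of length 3, 2 of length 4. Total 10.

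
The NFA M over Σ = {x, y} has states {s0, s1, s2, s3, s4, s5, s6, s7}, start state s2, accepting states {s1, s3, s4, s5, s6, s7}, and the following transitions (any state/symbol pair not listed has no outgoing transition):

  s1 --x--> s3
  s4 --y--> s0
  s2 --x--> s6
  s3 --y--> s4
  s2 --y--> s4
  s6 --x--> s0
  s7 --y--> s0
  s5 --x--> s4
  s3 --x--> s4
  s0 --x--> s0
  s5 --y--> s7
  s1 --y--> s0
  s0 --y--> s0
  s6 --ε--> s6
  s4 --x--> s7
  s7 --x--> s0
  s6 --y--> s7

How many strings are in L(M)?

The useful subgraph on states {s2, s4, s6, s7} is acyclic, so L(M) is finite; the longest accepting path visits 3 useful states, giving maximum string length 2.
Counting accepting paths from s2 by length: 2 of length 1, 2 of length 2. Total 4.

4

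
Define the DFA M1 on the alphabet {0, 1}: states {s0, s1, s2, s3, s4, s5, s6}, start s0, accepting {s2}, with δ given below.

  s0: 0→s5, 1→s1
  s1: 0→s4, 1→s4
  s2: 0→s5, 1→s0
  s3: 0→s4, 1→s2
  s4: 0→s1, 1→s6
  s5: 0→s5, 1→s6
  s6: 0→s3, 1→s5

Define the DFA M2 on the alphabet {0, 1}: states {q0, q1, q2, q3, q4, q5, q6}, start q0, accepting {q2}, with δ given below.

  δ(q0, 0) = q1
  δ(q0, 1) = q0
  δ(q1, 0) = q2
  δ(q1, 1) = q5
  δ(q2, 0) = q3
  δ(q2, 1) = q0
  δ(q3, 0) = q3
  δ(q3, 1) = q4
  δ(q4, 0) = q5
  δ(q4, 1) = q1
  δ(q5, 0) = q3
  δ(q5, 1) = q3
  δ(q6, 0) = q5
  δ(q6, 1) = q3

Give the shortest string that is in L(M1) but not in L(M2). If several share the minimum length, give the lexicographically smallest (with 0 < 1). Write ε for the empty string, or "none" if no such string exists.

0101

The string 0101 is accepted by M1 but not by M2.
No shorter string lies in the difference, and 0101 is the lexicographically first length-4 string in L(M1) \ L(M2).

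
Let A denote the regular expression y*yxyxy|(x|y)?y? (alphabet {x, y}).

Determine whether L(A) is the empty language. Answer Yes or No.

No

The empty string ε matches the expression, so it belongs to L(A).
Since L(A) contains at least one string, it is not empty.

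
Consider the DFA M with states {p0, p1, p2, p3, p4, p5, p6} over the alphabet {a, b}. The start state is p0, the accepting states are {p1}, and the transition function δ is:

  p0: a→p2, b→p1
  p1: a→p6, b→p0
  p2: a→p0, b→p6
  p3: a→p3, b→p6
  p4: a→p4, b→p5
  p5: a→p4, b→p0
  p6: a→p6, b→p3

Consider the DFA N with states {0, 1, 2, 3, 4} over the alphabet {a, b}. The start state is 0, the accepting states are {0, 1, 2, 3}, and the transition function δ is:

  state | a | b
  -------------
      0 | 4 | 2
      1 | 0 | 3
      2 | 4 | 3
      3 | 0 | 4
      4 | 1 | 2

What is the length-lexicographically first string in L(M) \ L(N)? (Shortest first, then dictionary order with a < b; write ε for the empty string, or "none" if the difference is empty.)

bbb

The string bbb is accepted by M but not by N.
No shorter string lies in the difference, and bbb is the lexicographically first length-3 string in L(M) \ L(N).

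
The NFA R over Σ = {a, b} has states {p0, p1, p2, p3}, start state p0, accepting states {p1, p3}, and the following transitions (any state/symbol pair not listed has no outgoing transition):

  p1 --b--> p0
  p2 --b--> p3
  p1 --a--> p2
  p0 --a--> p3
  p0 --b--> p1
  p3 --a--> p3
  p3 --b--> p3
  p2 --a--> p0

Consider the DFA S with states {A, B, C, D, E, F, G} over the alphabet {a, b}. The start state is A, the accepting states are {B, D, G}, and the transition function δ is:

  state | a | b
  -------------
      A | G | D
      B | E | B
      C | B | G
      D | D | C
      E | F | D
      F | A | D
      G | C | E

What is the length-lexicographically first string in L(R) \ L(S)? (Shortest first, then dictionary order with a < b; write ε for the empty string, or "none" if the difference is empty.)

The string aa is accepted by R but not by S.
No shorter string lies in the difference, and aa is the lexicographically first length-2 string in L(R) \ L(S).

aa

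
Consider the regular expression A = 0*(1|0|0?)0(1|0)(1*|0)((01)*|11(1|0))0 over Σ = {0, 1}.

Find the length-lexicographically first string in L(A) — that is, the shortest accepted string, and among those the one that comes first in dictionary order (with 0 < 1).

By inspection of the expression, no string of length less than 3 matches, and 000 is the lexicographically first match of length 3.

000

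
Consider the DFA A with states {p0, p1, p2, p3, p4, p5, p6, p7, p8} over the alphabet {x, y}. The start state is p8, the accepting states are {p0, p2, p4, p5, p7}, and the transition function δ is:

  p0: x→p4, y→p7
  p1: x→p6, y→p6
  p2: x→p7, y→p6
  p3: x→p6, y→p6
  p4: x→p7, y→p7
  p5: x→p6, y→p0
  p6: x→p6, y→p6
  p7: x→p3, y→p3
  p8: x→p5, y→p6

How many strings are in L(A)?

6

The useful subgraph on states {p0, p4, p5, p7, p8} is acyclic, so L(A) is finite; the longest accepting path visits 5 useful states, giving maximum string length 4.
Counting accepting paths from p8 by length: 1 of length 1, 1 of length 2, 2 of length 3, 2 of length 4. Total 6.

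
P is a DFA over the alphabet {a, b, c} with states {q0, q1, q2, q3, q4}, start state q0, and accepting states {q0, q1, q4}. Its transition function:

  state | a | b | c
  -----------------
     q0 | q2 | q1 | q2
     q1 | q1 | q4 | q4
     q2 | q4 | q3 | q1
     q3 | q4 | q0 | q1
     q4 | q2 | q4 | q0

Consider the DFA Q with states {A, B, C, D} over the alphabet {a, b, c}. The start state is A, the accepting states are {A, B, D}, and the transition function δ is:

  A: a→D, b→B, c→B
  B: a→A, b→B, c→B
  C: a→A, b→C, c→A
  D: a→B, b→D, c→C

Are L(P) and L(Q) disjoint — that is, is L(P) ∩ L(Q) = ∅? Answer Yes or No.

No

The empty string ε is accepted by both P and Q.
Hence L(P) ∩ L(Q) ≠ ∅.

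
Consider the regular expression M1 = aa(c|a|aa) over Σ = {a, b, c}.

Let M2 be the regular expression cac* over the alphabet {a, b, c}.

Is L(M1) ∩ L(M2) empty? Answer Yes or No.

Yes

Converting the expression M1 to a DFA (subset construction, then merging equivalent states) gives the minimal DFA with states {r0, r1, r2, r3, r4, r5}, start state r0, accepting states {r4, r5} and transitions r0: a→r1, b→r2, c→r2; r1: a→r3, b→r2, c→r2; r2: a→r2, b→r2, c→r2; r3: a→r4, b→r2, c→r5; r4: a→r5, b→r2, c→r2; r5: a→r2, b→r2, c→r2.
Converting the expression M2 to a DFA (subset construction, then merging equivalent states) gives the minimal DFA with states {t0, t1, t2, t3}, start state t0, accepting states {t3} and transitions t0: a→t1, b→t1, c→t2; t1: a→t1, b→t1, c→t1; t2: a→t3, b→t1, c→t1; t3: a→t1, b→t1, c→t3.
Exploring the product automaton M1 × M2 from the start pair (r0, t0), following both machines on each input symbol, reaches 8 state pairs: (r0, t0), (r1, t1), (r2, t1), (r2, t2), (r3, t1), (r2, t3), (r4, t1), (r5, t1).
M1 accepts in {r4, r5} and M2 accepts in {t3}; no reachable pair has both components accepting, so no string drives both machines to acceptance simultaneously and L(M1) ∩ L(M2) = ∅.
So no string is accepted by both, and the intersection is empty.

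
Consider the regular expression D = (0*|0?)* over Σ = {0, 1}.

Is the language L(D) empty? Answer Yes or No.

No

The empty string ε matches the expression, so it belongs to L(D).
Since L(D) contains at least one string, it is not empty.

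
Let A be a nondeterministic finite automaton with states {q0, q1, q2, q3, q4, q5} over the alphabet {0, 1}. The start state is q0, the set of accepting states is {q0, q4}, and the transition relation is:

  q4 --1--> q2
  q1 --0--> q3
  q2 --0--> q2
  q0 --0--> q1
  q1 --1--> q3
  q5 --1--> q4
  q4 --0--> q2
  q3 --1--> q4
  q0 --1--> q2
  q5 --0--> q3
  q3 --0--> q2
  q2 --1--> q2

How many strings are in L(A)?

The useful subgraph on states {q0, q1, q3, q4} is acyclic, so L(A) is finite; the longest accepting path visits 4 useful states, giving maximum string length 3.
Counting accepting paths from q0 by length: 1 of length 0, 2 of length 3. Total 3.

3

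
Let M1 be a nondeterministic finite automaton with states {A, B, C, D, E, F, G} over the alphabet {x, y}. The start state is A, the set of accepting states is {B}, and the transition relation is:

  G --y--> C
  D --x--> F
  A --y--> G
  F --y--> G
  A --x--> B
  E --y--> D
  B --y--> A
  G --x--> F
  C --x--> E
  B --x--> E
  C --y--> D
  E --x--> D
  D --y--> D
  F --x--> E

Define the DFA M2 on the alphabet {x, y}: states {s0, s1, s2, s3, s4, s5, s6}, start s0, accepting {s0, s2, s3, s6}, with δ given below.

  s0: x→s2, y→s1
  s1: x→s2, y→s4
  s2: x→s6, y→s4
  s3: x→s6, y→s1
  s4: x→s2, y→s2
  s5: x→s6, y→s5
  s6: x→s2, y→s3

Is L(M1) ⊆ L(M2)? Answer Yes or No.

Yes

Exploring the product automaton M1 × M2 from the start pair (A, s0), following both machines on each input symbol, reaches 19 state pairs: (A, s0), (B, s2), (G, s1), (E, s6), (A, s4), (F, s2), (C, s4), (D, s2), (D, s3), (G, s2), (G, s4), (E, s2), (F, s6), (D, s4), (D, s1), (C, s2), (D, s6), (G, s3), (C, s1).
M1 accepts in {B} and M2 accepts in {s0, s2, s3, s6}. The reachable pairs whose M1-component is accepting are (B, s2); in each of them the M2-component is accepting too, so the product for L(M1) \ L(M2) (M1-component accepting, M2-component rejecting) has no reachable accepting pair and the difference is empty.
Hence every string in L(M1) is also in L(M2).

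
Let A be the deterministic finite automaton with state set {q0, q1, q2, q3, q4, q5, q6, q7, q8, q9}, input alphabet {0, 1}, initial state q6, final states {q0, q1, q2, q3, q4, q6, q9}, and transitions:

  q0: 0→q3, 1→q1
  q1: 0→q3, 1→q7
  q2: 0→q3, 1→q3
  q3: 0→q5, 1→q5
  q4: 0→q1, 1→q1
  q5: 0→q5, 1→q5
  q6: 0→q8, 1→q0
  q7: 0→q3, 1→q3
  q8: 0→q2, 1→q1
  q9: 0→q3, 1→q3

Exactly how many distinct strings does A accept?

The useful subgraph on states {q0, q1, q2, q3, q6, q7, q8} is acyclic, so L(A) is finite; the longest accepting path visits 5 useful states, giving maximum string length 4.
Counting accepting paths from q6 by length: 1 of length 0, 1 of length 1, 4 of length 2, 4 of length 3, 4 of length 4. Total 14.

14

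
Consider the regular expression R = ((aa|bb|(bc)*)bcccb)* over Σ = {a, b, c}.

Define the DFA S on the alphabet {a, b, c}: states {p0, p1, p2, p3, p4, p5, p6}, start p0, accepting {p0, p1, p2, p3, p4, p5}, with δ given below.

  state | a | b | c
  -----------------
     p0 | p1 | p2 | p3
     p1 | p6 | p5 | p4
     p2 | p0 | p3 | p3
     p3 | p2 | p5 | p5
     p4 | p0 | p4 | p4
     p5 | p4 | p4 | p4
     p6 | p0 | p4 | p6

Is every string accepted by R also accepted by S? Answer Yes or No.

Yes

Converting the expression R to a DFA (subset construction, then merging equivalent states) gives the minimal DFA with states {r0, r1, r2, r3, r4, r5, r6, r7, r8, r9, r10}, start state r0, accepting states {r0} and transitions r0: a→r1, b→r2, c→r3; r1: a→r4, b→r3, c→r3; r2: a→r3, b→r4, c→r5; r3: a→r3, b→r3, c→r3; r4: a→r3, b→r6, c→r3; r5: a→r3, b→r7, c→r8; r6: a→r3, b→r3, c→r9; r7: a→r3, b→r3, c→r5; r8: a→r3, b→r3, c→r10; r9: a→r3, b→r3, c→r8; r10: a→r3, b→r0, c→r3.
Exploring the product automaton R × S from the start pair (r0, p0), following both machines on each input symbol, reaches 27 state pairs: (r0, p0), (r1, p1), (r2, p2), (r3, p3), (r4, p6), (r3, p5), (r3, p4), (r3, p0), (r4, p3), (r5, p3), (r3, p2), (r6, p4), (r3, p6), (r3, p1), (r6, p5), (r7, p5), (r8, p5), (r9, p4), (r5, p4), (r10, p4), (r8, p4), (r7, p4), (r0, p4), (r1, p0), (r2, p4), (r4, p1), (r4, p4).
R accepts in {r0} and S accepts in {p0, p1, p2, p3, p4, p5}. The reachable pairs whose R-component is accepting are (r0, p0), (r0, p4); in each of them the S-component is accepting too, so the product for L(R) \ L(S) (R-component accepting, S-component rejecting) has no reachable accepting pair and the difference is empty.
Hence every string in L(R) is also in L(S).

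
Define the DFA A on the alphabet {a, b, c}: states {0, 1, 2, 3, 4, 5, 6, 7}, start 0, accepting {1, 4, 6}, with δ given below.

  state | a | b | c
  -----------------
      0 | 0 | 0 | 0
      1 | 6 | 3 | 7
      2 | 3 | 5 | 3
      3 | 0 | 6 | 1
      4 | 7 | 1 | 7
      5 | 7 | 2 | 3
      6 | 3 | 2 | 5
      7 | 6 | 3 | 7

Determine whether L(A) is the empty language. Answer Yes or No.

The states reachable from the start state are {0}.
None of the accepting states {1, 4, 6} is reachable, so no string is accepted and L(A) = ∅.

Yes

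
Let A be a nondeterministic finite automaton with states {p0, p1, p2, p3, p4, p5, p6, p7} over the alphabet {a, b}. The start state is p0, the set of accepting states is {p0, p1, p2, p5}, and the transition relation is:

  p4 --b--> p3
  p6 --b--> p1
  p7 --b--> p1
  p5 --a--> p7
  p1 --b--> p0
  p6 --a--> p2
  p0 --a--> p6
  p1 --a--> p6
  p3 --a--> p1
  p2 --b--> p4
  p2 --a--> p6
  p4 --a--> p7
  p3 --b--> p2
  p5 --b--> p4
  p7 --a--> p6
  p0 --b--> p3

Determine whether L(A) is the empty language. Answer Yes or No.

The empty string ε is accepted: the run p0 ends in the accepting state p0.
Since at least one string is accepted, L(A) is not empty.

No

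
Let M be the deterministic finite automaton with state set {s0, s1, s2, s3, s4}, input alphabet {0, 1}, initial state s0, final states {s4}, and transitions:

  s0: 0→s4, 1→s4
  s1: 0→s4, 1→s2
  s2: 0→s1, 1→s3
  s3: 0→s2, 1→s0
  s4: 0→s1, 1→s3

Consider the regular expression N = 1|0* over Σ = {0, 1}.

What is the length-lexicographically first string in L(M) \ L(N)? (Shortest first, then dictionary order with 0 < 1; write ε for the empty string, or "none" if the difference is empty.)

The string 100 is accepted by M but not by N.
No shorter string lies in the difference, and 100 is the lexicographically first length-3 string in L(M) \ L(N).

100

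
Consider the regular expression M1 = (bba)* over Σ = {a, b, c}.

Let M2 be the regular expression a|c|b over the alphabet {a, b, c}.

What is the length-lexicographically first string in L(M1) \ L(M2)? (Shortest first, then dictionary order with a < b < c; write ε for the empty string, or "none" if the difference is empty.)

ε

The empty string ε is accepted by M1 but not by M2.
Since ε is the unique shortest string, it is the required witness.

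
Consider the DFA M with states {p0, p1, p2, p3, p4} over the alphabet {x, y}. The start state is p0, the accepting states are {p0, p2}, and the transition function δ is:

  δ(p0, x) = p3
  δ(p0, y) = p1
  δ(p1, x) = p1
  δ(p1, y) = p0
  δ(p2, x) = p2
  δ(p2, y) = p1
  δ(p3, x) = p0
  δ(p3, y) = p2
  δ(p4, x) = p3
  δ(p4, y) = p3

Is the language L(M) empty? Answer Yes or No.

No

The empty string ε is accepted: the run p0 ends in the accepting state p0.
Since at least one string is accepted, L(M) is not empty.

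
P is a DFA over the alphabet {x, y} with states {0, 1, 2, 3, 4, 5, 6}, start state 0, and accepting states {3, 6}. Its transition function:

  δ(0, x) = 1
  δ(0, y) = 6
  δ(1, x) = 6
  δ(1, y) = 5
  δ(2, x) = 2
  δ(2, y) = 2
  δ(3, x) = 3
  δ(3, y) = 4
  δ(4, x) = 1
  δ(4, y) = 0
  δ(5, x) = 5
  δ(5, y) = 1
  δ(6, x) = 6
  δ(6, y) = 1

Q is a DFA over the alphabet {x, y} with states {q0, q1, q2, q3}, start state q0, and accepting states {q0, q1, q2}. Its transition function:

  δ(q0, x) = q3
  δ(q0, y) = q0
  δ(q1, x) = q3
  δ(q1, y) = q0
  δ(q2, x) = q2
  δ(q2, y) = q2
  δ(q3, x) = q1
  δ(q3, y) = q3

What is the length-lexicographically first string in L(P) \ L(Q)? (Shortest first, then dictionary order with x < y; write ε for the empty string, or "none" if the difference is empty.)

The string yx is accepted by P but not by Q.
No shorter string lies in the difference, and yx is the lexicographically first length-2 string in L(P) \ L(Q).

yx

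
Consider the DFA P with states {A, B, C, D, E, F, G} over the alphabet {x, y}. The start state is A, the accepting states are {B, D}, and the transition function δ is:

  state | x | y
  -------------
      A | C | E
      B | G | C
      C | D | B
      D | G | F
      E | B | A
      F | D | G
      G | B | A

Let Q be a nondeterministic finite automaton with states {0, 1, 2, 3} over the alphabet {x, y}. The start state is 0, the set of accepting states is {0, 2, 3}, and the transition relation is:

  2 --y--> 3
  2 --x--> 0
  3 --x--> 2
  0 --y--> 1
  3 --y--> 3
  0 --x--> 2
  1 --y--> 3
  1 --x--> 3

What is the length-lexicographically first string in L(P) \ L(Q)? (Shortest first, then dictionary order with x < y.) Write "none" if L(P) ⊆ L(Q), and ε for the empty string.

none

Exploring the product automaton P × Q from the start pair (A, 0), following both machines on each input symbol, reaches 19 state pairs: (A, 0), (C, 2), (E, 1), (D, 0), (B, 3), (A, 3), (G, 2), (F, 1), (C, 3), (E, 3), (B, 0), (D, 3), (G, 3), (D, 2), (B, 2), (C, 1), (F, 3), (G, 0), (A, 1).
P accepts in {B, D} and Q accepts in {0, 2, 3}. The reachable pairs whose P-component is accepting are (D, 0), (B, 3), (B, 0), (D, 3), (D, 2), (B, 2); in each of them the Q-component is accepting too, so the product for L(P) \ L(Q) (P-component accepting, Q-component rejecting) has no reachable accepting pair and the difference is empty.
So every string accepted by P is also accepted by Q: L(P) \ L(Q) = ∅ and there is no such string.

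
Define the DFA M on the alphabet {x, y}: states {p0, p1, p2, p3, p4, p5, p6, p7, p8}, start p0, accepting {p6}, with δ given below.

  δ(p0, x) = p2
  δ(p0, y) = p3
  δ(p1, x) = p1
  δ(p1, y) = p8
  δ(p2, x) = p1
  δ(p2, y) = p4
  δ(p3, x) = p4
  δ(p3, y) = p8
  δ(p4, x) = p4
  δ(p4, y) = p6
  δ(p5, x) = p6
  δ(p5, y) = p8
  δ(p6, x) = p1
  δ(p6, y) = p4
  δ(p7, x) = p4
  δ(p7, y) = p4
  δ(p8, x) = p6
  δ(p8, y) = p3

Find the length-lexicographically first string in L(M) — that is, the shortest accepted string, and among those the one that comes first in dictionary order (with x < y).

A breadth-first search from p0 reaches an accepting state first via the path p0 → p2 → p4 → p6 on input xyy.
No string of length < 3 is accepted (BFS exhausts all shorter strings without reaching an accepting state), and xyy is the lexicographically least accepting string of length 3.

xyy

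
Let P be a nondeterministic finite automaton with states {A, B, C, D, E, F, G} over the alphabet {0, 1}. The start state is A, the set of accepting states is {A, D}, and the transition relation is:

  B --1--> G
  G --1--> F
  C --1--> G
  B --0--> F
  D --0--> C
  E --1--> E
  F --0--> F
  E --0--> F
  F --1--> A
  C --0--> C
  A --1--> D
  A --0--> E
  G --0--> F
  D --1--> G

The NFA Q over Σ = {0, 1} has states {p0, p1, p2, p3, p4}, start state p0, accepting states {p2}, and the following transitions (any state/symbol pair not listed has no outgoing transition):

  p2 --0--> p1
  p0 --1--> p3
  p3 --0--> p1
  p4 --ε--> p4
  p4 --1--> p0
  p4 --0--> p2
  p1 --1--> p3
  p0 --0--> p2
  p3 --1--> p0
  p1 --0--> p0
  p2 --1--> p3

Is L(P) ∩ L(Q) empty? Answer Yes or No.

Exploring the product automaton P × Q from the start pair (A, p0), following both machines on each input symbol, reaches 17 state pairs: (A, p0), (E, p2), (D, p3), (F, p1), (E, p3), (C, p1), (G, p0), (F, p0), (A, p3), (E, p0), (C, p0), (G, p3), (F, p2), (F, p3), (E, p1), (D, p0), (C, p2).
P accepts in {A, D} and Q accepts in {p2}; no reachable pair has both components accepting, so no string drives both machines to acceptance simultaneously and L(P) ∩ L(Q) = ∅.
So no string is accepted by both, and the intersection is empty.

Yes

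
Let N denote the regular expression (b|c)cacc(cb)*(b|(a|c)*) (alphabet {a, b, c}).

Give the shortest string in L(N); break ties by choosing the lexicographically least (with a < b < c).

bcacc

By inspection of the expression, no string of length less than 5 matches, and bcacc is the lexicographically first match of length 5.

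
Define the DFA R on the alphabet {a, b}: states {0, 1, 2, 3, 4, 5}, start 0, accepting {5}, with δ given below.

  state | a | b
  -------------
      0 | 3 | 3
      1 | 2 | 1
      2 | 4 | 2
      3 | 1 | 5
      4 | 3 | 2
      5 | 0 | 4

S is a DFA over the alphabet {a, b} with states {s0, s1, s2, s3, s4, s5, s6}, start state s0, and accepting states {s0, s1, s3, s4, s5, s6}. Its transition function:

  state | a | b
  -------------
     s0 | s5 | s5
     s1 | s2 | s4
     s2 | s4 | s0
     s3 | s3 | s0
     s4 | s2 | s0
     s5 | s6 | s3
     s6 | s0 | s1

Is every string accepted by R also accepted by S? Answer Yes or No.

Yes

Exploring the product automaton R × S from the start pair (0, s0), following both machines on each input symbol, reaches 37 state pairs: (0, s0), (3, s5), (1, s6), (5, s3), (2, s0), (1, s1), (0, s3), (4, s0), (4, s5), (2, s5), (2, s2), (1, s4), (3, s3), (3, s0), (3, s6), (2, s3), (4, s6), (4, s4), (1, s0), (1, s3), (5, s0), (1, s5), (5, s5), (5, s1), (4, s3), (2, s1), (3, s2), (0, s5), (2, s6), (0, s6), (0, s2), (4, s2), (2, s4), (3, s1), (3, s4), (1, s2), (5, s4).
R accepts in {5} and S accepts in {s0, s1, s3, s4, s5, s6}. The reachable pairs whose R-component is accepting are (5, s3), (5, s0), (5, s5), (5, s1), (5, s4); in each of them the S-component is accepting too, so the product for L(R) \ L(S) (R-component accepting, S-component rejecting) has no reachable accepting pair and the difference is empty.
Hence every string in L(R) is also in L(S).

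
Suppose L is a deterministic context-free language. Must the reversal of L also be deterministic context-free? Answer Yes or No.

L = {c bⁿaⁿ : n≥0} ∪ {d b²ⁿaⁿ : n≥0} is a DCFL: the first symbol tells a deterministic PDA whether to pop one or two b's per a. Its reversal Lᴿ = {aⁿbⁿ c : n≥0} ∪ {aⁿb²ⁿ d : n≥0} is not. DCFLs are closed under right quotient by regular languages, and Lᴿ/{c, d} = {aⁿbⁿ : n≥0} ∪ {aⁿb²ⁿ : n≥0} — the standard context-free language accepted by no deterministic PDA (intuitively the machine would have to commit to a b-to-a ratio before the distinguishing marker arrives; formally, a DPDA for it would have a single run on aⁿb²ⁿ, accepting after the prefix aⁿbⁿ and accepting again after n more b's; an ordinary PDA that simulates it on a's and b's and, at any moment when it is accepting, may switch to reading only a fresh letter e while feeding each e to the simulation as a b, would accept aⁱbʲeᵏ (k≥1) exactly when both aⁱbʲ and aⁱbʲ⁺ᵏ are in the language, i.e. its language intersected with the regular set a*b*e⁺ would be exactly {aⁿbⁿeⁿ : n≥1} — impossible, since context-free languages are closed under intersection with regular sets and {aⁿbⁿeⁿ} is not context-free). So Lᴿ cannot be a DCFL.

No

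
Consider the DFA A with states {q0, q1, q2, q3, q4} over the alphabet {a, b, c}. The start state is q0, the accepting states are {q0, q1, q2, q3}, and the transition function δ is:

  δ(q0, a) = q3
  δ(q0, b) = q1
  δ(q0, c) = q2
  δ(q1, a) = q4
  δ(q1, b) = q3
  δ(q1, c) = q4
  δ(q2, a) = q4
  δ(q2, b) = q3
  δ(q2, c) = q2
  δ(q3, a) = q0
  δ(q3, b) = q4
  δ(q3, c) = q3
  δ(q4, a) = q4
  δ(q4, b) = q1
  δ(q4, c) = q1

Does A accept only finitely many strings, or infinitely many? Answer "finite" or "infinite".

State q0 is reachable from the start and can reach an accepting state, and it lies on the cycle q0 → q1 → q3 → q0.
Traversing that cycle any number of times yields accepted strings of unbounded length, so the language is infinite.

infinite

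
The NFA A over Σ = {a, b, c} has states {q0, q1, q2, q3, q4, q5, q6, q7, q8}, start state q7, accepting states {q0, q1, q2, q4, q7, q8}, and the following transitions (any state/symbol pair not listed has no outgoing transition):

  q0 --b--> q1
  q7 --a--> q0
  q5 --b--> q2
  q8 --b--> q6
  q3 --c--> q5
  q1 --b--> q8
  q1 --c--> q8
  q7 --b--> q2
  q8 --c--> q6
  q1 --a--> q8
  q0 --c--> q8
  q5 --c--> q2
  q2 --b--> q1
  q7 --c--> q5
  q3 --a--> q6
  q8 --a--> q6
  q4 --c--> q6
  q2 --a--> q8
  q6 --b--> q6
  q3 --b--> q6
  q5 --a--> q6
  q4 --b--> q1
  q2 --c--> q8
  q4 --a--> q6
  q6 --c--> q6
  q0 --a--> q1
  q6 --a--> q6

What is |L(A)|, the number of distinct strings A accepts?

32

The useful subgraph on states {q0, q1, q2, q5, q7, q8} is acyclic, so L(A) is finite; the longest accepting path visits 5 useful states, giving maximum string length 4.
Counting accepting paths from q7 by length: 1 of length 0, 2 of length 1, 8 of length 2, 15 of length 3, 6 of length 4. Total 32.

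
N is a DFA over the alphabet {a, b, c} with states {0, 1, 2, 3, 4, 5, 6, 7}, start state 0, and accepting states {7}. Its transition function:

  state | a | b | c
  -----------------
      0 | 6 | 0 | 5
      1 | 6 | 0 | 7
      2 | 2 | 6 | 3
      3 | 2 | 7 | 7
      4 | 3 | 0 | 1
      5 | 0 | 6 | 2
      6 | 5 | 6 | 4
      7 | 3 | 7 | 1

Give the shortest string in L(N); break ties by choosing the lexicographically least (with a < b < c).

A breadth-first search from 0 reaches an accepting state first via the path 0 → 6 → 4 → 3 → 7 on input acab.
No string of length < 4 is accepted (BFS exhausts all shorter strings without reaching an accepting state), and acab is the lexicographically least accepting string of length 4.

acab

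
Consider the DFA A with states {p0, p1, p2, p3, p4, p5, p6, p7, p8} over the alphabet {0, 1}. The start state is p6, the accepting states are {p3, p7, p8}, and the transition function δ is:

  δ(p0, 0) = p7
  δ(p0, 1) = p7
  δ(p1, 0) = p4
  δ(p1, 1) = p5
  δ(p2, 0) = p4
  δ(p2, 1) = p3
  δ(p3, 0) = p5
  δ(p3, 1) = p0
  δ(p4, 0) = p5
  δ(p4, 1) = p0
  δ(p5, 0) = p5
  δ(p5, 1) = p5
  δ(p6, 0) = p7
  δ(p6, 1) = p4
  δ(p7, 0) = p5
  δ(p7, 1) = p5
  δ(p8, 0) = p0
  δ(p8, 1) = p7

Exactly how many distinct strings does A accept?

The useful subgraph on states {p0, p4, p6, p7} is acyclic, so L(A) is finite; the longest accepting path visits 4 useful states, giving maximum string length 3.
Counting accepting paths from p6 by length: 1 of length 1, 2 of length 3. Total 3.

3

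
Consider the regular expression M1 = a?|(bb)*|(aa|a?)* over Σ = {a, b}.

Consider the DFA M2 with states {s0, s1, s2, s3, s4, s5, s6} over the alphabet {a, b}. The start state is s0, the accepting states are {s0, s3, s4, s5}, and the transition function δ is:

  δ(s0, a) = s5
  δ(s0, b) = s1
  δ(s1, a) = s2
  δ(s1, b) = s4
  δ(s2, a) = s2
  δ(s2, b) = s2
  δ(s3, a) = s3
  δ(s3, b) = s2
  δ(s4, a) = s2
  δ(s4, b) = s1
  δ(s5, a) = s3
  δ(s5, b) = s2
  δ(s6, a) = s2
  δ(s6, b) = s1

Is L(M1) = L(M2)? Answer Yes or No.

Yes

Converting the expression M1 to a DFA (subset construction, then merging equivalent states) gives the minimal DFA with states {r0, r1, r2, r3, r4}, start state r0, accepting states {r0, r1, r4} and transitions r0: a→r1, b→r2; r1: a→r1, b→r3; r2: a→r3, b→r4; r3: a→r3, b→r3; r4: a→r3, b→r2.
Exploring the product automaton M1 × M2 from the start pair (r0, s0), following both machines on each input symbol, reaches 6 state pairs: (r0, s0), (r1, s5), (r2, s1), (r1, s3), (r3, s2), (r4, s4).
M1 accepts in {r0, r1, r4} and M2 accepts in {s0, s3, s4, s5}. In every reachable pair the two components are either both accepting — (r0, s0), (r1, s5), (r1, s3), (r4, s4) — or both non-accepting, so no string is accepted by exactly one of the machines: L(M1) \ L(M2) and L(M2) \ L(M1) are both empty.
Hence every string is accepted by M1 iff it is accepted by M2, and the two languages coincide.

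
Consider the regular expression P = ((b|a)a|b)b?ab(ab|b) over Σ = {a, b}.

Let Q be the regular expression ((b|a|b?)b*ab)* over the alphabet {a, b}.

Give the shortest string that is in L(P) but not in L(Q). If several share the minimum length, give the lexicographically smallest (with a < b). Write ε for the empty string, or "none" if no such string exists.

The string babb is accepted by P but not by Q.
No shorter string lies in the difference, and babb is the lexicographically first length-4 string in L(P) \ L(Q).

babb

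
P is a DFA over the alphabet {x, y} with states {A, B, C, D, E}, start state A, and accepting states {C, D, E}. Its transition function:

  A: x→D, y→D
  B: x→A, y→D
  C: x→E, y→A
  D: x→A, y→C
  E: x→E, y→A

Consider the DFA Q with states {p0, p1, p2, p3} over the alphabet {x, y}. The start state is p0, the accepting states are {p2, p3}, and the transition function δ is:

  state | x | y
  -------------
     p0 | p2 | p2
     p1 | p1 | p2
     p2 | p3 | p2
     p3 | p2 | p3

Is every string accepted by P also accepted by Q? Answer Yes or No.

Exploring the product automaton P × Q from the start pair (A, p0), following both machines on each input symbol, reaches 9 state pairs: (A, p0), (D, p2), (A, p3), (C, p2), (D, p3), (E, p3), (A, p2), (C, p3), (E, p2).
P accepts in {C, D, E} and Q accepts in {p2, p3}. The reachable pairs whose P-component is accepting are (D, p2), (C, p2), (D, p3), (E, p3), (C, p3), (E, p2); in each of them the Q-component is accepting too, so the product for L(P) \ L(Q) (P-component accepting, Q-component rejecting) has no reachable accepting pair and the difference is empty.
Hence every string in L(P) is also in L(Q).

Yes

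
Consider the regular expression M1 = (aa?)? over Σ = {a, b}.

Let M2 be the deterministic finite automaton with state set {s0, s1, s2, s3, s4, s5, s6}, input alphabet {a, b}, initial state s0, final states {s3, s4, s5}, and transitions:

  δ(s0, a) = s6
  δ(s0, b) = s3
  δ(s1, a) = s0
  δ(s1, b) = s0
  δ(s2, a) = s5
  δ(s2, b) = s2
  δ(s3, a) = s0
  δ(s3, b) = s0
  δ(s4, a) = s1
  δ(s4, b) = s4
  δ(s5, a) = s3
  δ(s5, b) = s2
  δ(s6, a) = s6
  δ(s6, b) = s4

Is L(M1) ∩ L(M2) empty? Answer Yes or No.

Converting the expression M1 to a DFA (subset construction, then merging equivalent states) gives the minimal DFA with states {r0, r1, r2, r3}, start state r0, accepting states {r0, r1, r3} and transitions r0: a→r1, b→r2; r1: a→r3, b→r2; r2: a→r2, b→r2; r3: a→r2, b→r2.
Exploring the product automaton M1 × M2 from the start pair (r0, s0), following both machines on each input symbol, reaches 8 state pairs: (r0, s0), (r1, s6), (r2, s3), (r3, s6), (r2, s4), (r2, s0), (r2, s6), (r2, s1).
M1 accepts in {r0, r1, r3} and M2 accepts in {s3, s4, s5}; no reachable pair has both components accepting, so no string drives both machines to acceptance simultaneously and L(M1) ∩ L(M2) = ∅.
So no string is accepted by both, and the intersection is empty.

Yes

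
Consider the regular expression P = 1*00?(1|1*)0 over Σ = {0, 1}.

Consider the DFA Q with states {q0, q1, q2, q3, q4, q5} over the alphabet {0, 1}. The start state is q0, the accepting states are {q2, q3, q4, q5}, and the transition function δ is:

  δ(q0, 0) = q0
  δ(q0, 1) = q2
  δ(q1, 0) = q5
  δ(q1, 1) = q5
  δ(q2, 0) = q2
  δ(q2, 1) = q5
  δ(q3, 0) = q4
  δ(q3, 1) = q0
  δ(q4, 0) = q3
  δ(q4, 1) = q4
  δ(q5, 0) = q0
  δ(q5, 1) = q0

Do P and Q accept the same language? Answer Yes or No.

No

The string 00 is accepted by P but rejected by Q.
So L(P) ≠ L(Q).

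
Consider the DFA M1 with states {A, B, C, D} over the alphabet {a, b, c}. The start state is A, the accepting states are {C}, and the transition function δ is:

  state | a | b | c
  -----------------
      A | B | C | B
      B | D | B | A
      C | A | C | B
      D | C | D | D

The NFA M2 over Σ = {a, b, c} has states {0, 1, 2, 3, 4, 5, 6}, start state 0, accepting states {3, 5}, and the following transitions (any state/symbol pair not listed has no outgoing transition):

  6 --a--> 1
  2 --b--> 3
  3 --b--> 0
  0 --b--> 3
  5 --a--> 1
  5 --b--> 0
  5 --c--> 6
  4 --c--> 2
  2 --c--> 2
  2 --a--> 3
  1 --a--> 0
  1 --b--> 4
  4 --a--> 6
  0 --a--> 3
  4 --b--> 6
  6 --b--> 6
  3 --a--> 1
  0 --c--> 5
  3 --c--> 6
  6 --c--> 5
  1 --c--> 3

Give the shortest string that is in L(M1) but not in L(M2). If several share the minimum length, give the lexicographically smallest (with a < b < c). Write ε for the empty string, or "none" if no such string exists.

The string bb is accepted by M1 but not by M2.
No shorter string lies in the difference, and bb is the lexicographically first length-2 string in L(M1) \ L(M2).

bb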